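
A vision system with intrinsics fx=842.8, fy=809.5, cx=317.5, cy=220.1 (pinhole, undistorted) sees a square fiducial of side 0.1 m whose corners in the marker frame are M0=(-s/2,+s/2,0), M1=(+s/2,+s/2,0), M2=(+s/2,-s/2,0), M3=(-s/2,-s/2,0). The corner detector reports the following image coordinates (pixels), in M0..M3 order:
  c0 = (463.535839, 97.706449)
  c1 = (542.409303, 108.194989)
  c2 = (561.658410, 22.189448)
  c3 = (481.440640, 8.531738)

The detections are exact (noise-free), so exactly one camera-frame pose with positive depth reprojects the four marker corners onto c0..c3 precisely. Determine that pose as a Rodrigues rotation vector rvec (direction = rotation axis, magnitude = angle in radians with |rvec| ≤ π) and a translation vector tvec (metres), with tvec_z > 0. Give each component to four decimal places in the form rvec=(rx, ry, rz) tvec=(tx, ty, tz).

Intrinsics K: fx=842.8, fy=809.5, cx=317.5, cy=220.1
Marker side s = 0.1 m; corners in marker frame (Z=0):
  M0 = (-0.0500, +0.0500, 0)
  M1 = (+0.0500, +0.0500, 0)
  M2 = (+0.0500, -0.0500, 0)
  M3 = (-0.0500, -0.0500, 0)
Detected image corners:
  c0 = (463.535839, 97.706449) px
  c1 = (542.409303, 108.194989) px
  c2 = (561.658410, 22.189448) px
  c3 = (481.440640, 8.531738) px
Planar DLT: solve 8×8 A·h = b for H (H[2,2]=1):
  H  [+963.37823 -60.07309 +512.79920]
  H  [+139.93776 +890.16951 +59.79243]
  H  [+0.32797 +0.24559 +1.00000]
B = K⁻¹H; ‖b₁‖=1.074235, ‖b₂‖=1.074235; λ = 2/(‖b₁‖+‖b₂‖) = 0.930895, sign → tz>0 ⇒ λ=+0.930895
r₁ = λ·B[:,0] = (+0.94906,+0.07791,+0.30530); r₂ = λ·B[:,1] = (-0.15248,+0.96150,+0.22862)
r₃ = r₁×r₂ = (-0.27574,-0.26353,+0.92440); SVD([r₁ r₂ r₃]) → R = UVᵀ:
  R  [+0.94906 -0.15248 -0.27574]
  R  [+0.07791 +0.96150 -0.26353]
  R  [+0.30530 +0.22862 +0.92440]
t = (+0.21571, -0.18435, +0.93089) m
tr R = 2.834968; θ = arccos((tr R − 1)/2) = 0.409088 rad = 23.439°
axis k = ((R−Rᵀ)₃₂, (R−Rᵀ)₁₃, (R−Rᵀ)₂₁) / (2 sinθ) = (+0.618626, -0.730365, +0.289601)
rvec = θ·k = (+0.253073, -0.298784, +0.118472)

rvec=(0.2531, -0.2988, 0.1185) tvec=(0.2157, -0.1843, 0.9309)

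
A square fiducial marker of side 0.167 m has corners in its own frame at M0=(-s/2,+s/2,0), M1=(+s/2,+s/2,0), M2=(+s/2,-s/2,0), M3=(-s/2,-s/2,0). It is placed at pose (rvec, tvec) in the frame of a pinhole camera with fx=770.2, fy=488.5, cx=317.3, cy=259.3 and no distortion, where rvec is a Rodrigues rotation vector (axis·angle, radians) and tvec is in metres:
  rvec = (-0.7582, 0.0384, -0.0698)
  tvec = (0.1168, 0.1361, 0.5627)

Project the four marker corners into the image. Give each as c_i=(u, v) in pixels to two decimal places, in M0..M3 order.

Intrinsics K: fx=770.2, fy=488.5, cx=317.3, cy=259.3
Marker side s = 0.167 m; corners in marker frame (Z=0):
  M0 = (-0.0835, +0.0835, 0)
  M1 = (+0.0835, +0.0835, 0)
  M2 = (+0.0835, -0.0835, 0)
  M3 = (-0.0835, -0.0835, 0)
rvec = (-0.7582, 0.0384, -0.0698), |rvec| = θ = 0.76237 rad = 43.681°
Rodrigues: sinθ=0.69064, 1−cosθ=0.27680; R = I + sinθ·[k]× + (1−cosθ)·[k]×²:
    [+0.99698 +0.04937 +0.05999]
    [-0.07710 +0.72390 +0.68558]
    [-0.00958 -0.68814 +0.72552]
t = (0.1168, 0.1361, 0.5627) m
M0: Pc = R·M0+t = (+0.03767, +0.20298, +0.50604); u = 770.2·(+0.03767)/0.50604 + 317.3 = 374.6410, v = 488.5·(+0.20298)/0.50604 + 259.3 = 455.2474
M1: Pc = R·M1+t = (+0.20417, +0.19011, +0.50444); u = 770.2·(+0.20417)/0.50444 + 317.3 = 629.0345, v = 488.5·(+0.19011)/0.50444 + 259.3 = 443.4005
M2: Pc = R·M2+t = (+0.19593, +0.06922, +0.61936); u = 770.2·(+0.19593)/0.61936 + 317.3 = 560.9419, v = 488.5·(+0.06922)/0.61936 + 259.3 = 313.8924
M3: Pc = R·M3+t = (+0.02943, +0.08209, +0.62096); u = 770.2·(+0.02943)/0.62096 + 317.3 = 353.8035, v = 488.5·(+0.08209)/0.62096 + 259.3 = 323.8806

c0=(374.64, 455.25) c1=(629.03, 443.40) c2=(560.94, 313.89) c3=(353.80, 323.88)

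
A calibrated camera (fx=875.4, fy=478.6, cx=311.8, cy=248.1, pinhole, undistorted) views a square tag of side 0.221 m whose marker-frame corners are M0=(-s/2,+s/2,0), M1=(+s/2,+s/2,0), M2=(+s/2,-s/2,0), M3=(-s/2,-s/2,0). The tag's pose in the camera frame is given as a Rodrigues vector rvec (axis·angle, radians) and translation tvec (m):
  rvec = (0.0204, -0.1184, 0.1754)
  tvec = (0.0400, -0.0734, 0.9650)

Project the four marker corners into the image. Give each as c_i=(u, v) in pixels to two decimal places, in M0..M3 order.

c0=(231.51, 256.28) c1=(426.82, 274.73) c2=(461.78, 168.22) c3=(266.99, 146.77)

Intrinsics K: fx=875.4, fy=478.6, cx=311.8, cy=248.1
Marker side s = 0.221 m; corners in marker frame (Z=0):
  M0 = (-0.1105, +0.1105, 0)
  M1 = (+0.1105, +0.1105, 0)
  M2 = (+0.1105, -0.1105, 0)
  M3 = (-0.1105, -0.1105, 0)
rvec = (0.0204, -0.1184, 0.1754), |rvec| = θ = 0.21260 rad = 12.181°
Rodrigues: sinθ=0.21100, 1−cosθ=0.02251; R = I + sinθ·[k]× + (1−cosθ)·[k]×²:
    [+0.97769 -0.17528 -0.11573]
    [+0.17288 +0.98447 -0.03059]
    [+0.11929 +0.00990 +0.99281]
t = (0.0400, -0.0734, 0.9650) m
M0: Pc = R·M0+t = (-0.08740, +0.01628, +0.95291); u = 875.4·(-0.08740)/0.95291 + 311.8 = 231.5057, v = 478.6·(+0.01628)/0.95291 + 248.1 = 256.2769
M1: Pc = R·M1+t = (+0.12867, +0.05449, +0.97928); u = 875.4·(+0.12867)/0.97928 + 311.8 = 426.8179, v = 478.6·(+0.05449)/0.97928 + 248.1 = 274.7292
M2: Pc = R·M2+t = (+0.16740, -0.16308, +0.97709); u = 875.4·(+0.16740)/0.97709 + 311.8 = 461.7819, v = 478.6·(-0.16308)/0.97709 + 248.1 = 168.2194
M3: Pc = R·M3+t = (-0.04867, -0.20129, +0.95072); u = 875.4·(-0.04867)/0.95072 + 311.8 = 266.9897, v = 478.6·(-0.20129)/0.95072 + 248.1 = 146.7711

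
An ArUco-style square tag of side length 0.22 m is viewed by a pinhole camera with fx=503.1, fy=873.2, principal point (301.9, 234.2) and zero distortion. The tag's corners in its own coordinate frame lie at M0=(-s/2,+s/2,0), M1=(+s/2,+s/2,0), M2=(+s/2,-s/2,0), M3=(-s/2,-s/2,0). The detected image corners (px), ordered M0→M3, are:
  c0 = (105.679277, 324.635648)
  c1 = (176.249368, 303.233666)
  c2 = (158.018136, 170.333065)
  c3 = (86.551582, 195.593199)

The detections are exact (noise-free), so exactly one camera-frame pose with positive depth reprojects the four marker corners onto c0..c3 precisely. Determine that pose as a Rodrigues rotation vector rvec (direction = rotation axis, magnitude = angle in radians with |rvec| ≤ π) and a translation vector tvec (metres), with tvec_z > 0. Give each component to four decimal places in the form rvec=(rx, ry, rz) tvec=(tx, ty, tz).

Intrinsics K: fx=503.1, fy=873.2, cx=301.9, cy=234.2
Marker side s = 0.22 m; corners in marker frame (Z=0):
  M0 = (-0.1100, +0.1100, 0)
  M1 = (+0.1100, +0.1100, 0)
  M2 = (+0.1100, -0.1100, 0)
  M3 = (-0.1100, -0.1100, 0)
Detected image corners:
  c0 = (105.679277, 324.635648) px
  c1 = (176.249368, 303.233666) px
  c2 = (158.018136, 170.333065) px
  c3 = (86.551582, 195.593199) px
Planar DLT: solve 8×8 A·h = b for H (H[2,2]=1):
  H  [+307.24019 +96.57553 +131.25400]
  H  [-135.31748 +617.18685 +249.23765]
  H  [-0.11814 +0.08845 +1.00000]
B = K⁻¹H; ‖b₁‖=0.702652, ‖b₂‖=0.702652; λ = 2/(‖b₁‖+‖b₂‖) = 1.423180, sign → tz>0 ⇒ λ=+1.423180
r₁ = λ·B[:,0] = (+0.97002,-0.17545,-0.16814); r₂ = λ·B[:,1] = (+0.19766,+0.97216,+0.12588)
r₃ = r₁×r₂ = (+0.14137,-0.15534,+0.97769); SVD([r₁ r₂ r₃]) → R = UVᵀ:
  R  [+0.97002 +0.19766 +0.14137]
  R  [-0.17545 +0.97216 -0.15534]
  R  [-0.16814 +0.12588 +0.97769]
t = (-0.48273, +0.02451, +1.42318) m
tr R = 2.919872; θ = arccos((tr R − 1)/2) = 0.284023 rad = 16.273°
axis k = ((R−Rᵀ)₃₂, (R−Rᵀ)₁₃, (R−Rᵀ)₂₁) / (2 sinθ) = (+0.501794, +0.552264, -0.665738)
rvec = θ·k = (+0.142521, +0.156855, -0.189085)

rvec=(0.1425, 0.1569, -0.1891) tvec=(-0.4827, 0.0245, 1.4232)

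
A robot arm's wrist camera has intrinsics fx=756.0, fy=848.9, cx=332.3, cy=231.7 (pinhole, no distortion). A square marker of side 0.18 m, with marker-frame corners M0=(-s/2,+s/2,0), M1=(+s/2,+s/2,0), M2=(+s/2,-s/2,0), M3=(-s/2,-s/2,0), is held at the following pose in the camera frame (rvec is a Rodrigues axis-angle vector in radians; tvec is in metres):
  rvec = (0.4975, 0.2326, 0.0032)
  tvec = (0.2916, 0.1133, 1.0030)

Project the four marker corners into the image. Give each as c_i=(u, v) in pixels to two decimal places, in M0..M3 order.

Intrinsics K: fx=756.0, fy=848.9, cx=332.3, cy=231.7
Marker side s = 0.18 m; corners in marker frame (Z=0):
  M0 = (-0.0900, +0.0900, 0)
  M1 = (+0.0900, +0.0900, 0)
  M2 = (+0.0900, -0.0900, 0)
  M3 = (-0.0900, -0.0900, 0)
rvec = (0.4975, 0.2326, 0.0032), |rvec| = θ = 0.54920 rad = 31.467°
Rodrigues: sinθ=0.52200, 1−cosθ=0.14706; R = I + sinθ·[k]× + (1−cosθ)·[k]×²:
    [+0.97362 +0.05338 +0.22186]
    [+0.05946 +0.87932 -0.47250]
    [-0.22031 +0.47323 +0.85295]
t = (0.2916, 0.1133, 1.0030) m
M0: Pc = R·M0+t = (+0.20878, +0.18709, +1.06542); u = 756.0·(+0.20878)/1.06542 + 332.3 = 480.4452, v = 848.9·(+0.18709)/1.06542 + 231.7 = 380.7668
M1: Pc = R·M1+t = (+0.38403, +0.19779, +1.02576); u = 756.0·(+0.38403)/1.02576 + 332.3 = 615.3345, v = 848.9·(+0.19779)/1.02576 + 231.7 = 395.3872
M2: Pc = R·M2+t = (+0.37442, +0.03951, +0.94058); u = 756.0·(+0.37442)/0.94058 + 332.3 = 633.2442, v = 848.9·(+0.03951)/0.94058 + 231.7 = 267.3611
M3: Pc = R·M3+t = (+0.19917, +0.02881, +0.98024); u = 756.0·(+0.19917)/0.98024 + 332.3 = 485.9086, v = 848.9·(+0.02881)/0.98024 + 231.7 = 256.6495

c0=(480.45, 380.77) c1=(615.33, 395.39) c2=(633.24, 267.36) c3=(485.91, 256.65)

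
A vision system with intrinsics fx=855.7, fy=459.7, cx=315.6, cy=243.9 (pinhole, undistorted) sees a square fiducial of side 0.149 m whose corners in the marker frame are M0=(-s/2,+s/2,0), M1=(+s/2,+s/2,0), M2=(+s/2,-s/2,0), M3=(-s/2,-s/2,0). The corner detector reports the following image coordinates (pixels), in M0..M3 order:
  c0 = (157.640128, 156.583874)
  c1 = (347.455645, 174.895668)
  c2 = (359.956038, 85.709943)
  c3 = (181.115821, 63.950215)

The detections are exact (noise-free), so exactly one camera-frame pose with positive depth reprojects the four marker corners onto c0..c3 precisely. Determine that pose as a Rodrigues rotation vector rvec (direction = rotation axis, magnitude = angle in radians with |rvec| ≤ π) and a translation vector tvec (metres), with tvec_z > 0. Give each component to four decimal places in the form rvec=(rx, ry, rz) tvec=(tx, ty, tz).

Intrinsics K: fx=855.7, fy=459.7, cx=315.6, cy=243.9
Marker side s = 0.149 m; corners in marker frame (Z=0):
  M0 = (-0.0745, +0.0745, 0)
  M1 = (+0.0745, +0.0745, 0)
  M2 = (+0.0745, -0.0745, 0)
  M3 = (-0.0745, -0.0745, 0)
Detected image corners:
  c0 = (157.640128, 156.583874) px
  c1 = (347.455645, 174.895668) px
  c2 = (359.956038, 85.709943) px
  c3 = (181.115821, 63.950215) px
Planar DLT: solve 8×8 A·h = b for H (H[2,2]=1):
  H  [+1323.81468 -215.75977 +264.09068]
  H  [+175.12819 +565.71272 +119.29284]
  H  [+0.33540 -0.36688 +1.00000]
B = K⁻¹H; ‖b₁‖=1.476359, ‖b₂‖=1.476359; λ = 2/(‖b₁‖+‖b₂‖) = 0.677342, sign → tz>0 ⇒ λ=+0.677342
r₁ = λ·B[:,0] = (+0.96410,+0.13751,+0.22718); r₂ = λ·B[:,1] = (-0.07913,+0.96539,-0.24850)
r₃ = r₁×r₂ = (-0.25349,+0.22160,+0.94161); SVD([r₁ r₂ r₃]) → R = UVᵀ:
  R  [+0.96410 -0.07913 -0.25349]
  R  [+0.13751 +0.96539 +0.22160]
  R  [+0.22718 -0.24850 +0.94161]
t = (-0.04077, -0.18360, +0.67734) m
tr R = 2.871101; θ = arccos((tr R − 1)/2) = 0.360982 rad = 20.683°
axis k = ((R−Rᵀ)₃₂, (R−Rᵀ)₁₃, (R−Rᵀ)₂₁) / (2 sinθ) = (-0.665512, -0.680467, +0.306690)
rvec = θ·k = (-0.240238, -0.245636, +0.110710)

rvec=(-0.2402, -0.2456, 0.1107) tvec=(-0.0408, -0.1836, 0.6773)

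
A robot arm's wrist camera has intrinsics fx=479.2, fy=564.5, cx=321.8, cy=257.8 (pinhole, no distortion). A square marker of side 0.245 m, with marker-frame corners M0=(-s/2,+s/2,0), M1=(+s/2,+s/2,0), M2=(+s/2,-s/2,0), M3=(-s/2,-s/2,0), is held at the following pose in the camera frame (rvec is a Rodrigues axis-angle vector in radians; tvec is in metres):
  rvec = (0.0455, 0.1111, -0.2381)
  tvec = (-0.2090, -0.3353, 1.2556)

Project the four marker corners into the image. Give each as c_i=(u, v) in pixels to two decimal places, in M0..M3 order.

Intrinsics K: fx=479.2, fy=564.5, cx=321.8, cy=257.8
Marker side s = 0.245 m; corners in marker frame (Z=0):
  M0 = (-0.1225, +0.1225, 0)
  M1 = (+0.1225, +0.1225, 0)
  M2 = (+0.1225, -0.1225, 0)
  M3 = (-0.1225, -0.1225, 0)
rvec = (0.0455, 0.1111, -0.2381), |rvec| = θ = 0.26666 rad = 15.278°
Rodrigues: sinθ=0.26351, 1−cosθ=0.03534; R = I + sinθ·[k]× + (1−cosθ)·[k]×²:
    [+0.96569 +0.23780 +0.10440]
    [-0.23278 +0.97079 -0.05811]
    [-0.11517 +0.03181 +0.99284]
t = (-0.2090, -0.3353, 1.2556) m
M0: Pc = R·M0+t = (-0.29817, -0.18786, +1.27361); u = 479.2·(-0.29817)/1.27361 + 321.8 = 209.6137, v = 564.5·(-0.18786)/1.27361 + 257.8 = 174.5336
M1: Pc = R·M1+t = (-0.06157, -0.24489, +1.24539); u = 479.2·(-0.06157)/1.24539 + 321.8 = 298.1081, v = 564.5·(-0.24489)/1.24539 + 257.8 = 146.7969
M2: Pc = R·M2+t = (-0.11983, -0.48274, +1.23759); u = 479.2·(-0.11983)/1.23759 + 321.8 = 275.3999, v = 564.5·(-0.48274)/1.23759 + 257.8 = 37.6106
M3: Pc = R·M3+t = (-0.35643, -0.42571, +1.26581); u = 479.2·(-0.35643)/1.26581 + 321.8 = 186.8668, v = 564.5·(-0.42571)/1.26581 + 257.8 = 67.9521

c0=(209.61, 174.53) c1=(298.11, 146.80) c2=(275.40, 37.61) c3=(186.87, 67.95)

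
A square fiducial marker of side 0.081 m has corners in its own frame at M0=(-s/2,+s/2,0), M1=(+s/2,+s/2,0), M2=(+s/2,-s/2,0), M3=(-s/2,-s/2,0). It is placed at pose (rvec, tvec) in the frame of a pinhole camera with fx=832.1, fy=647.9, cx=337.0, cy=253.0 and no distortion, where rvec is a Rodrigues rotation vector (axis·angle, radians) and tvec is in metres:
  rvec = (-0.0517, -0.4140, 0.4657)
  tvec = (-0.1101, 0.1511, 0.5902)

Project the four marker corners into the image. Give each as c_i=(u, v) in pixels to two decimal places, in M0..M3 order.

Intrinsics K: fx=832.1, fy=647.9, cx=337.0, cy=253.0
Marker side s = 0.081 m; corners in marker frame (Z=0):
  M0 = (-0.0405, +0.0405, 0)
  M1 = (+0.0405, +0.0405, 0)
  M2 = (+0.0405, -0.0405, 0)
  M3 = (-0.0405, -0.0405, 0)
rvec = (-0.0517, -0.4140, 0.4657), |rvec| = θ = 0.62526 rad = 35.825°
Rodrigues: sinθ=0.58531, 1−cosθ=0.18919; R = I + sinθ·[k]× + (1−cosθ)·[k]×²:
    [+0.81211 -0.42559 -0.39920]
    [+0.44630 +0.89376 -0.04490]
    [+0.37590 -0.14170 +0.91576]
t = (-0.1101, 0.1511, 0.5902) m
M0: Pc = R·M0+t = (-0.16023, +0.16922, +0.56924); u = 832.1·(-0.16023)/0.56924 + 337.0 = 102.7840, v = 647.9·(+0.16922)/0.56924 + 253.0 = 445.6065
M1: Pc = R·M1+t = (-0.09445, +0.20537, +0.59969); u = 832.1·(-0.09445)/0.59969 + 337.0 = 205.9505, v = 647.9·(+0.20537)/0.59969 + 253.0 = 474.8843
M2: Pc = R·M2+t = (-0.05997, +0.13298, +0.61116); u = 832.1·(-0.05997)/0.61116 + 337.0 = 255.3459, v = 647.9·(+0.13298)/0.61116 + 253.0 = 393.9715
M3: Pc = R·M3+t = (-0.12575, +0.09683, +0.58071); u = 832.1·(-0.12575)/0.58071 + 337.0 = 156.8084, v = 647.9·(+0.09683)/0.58071 + 253.0 = 361.0301

c0=(102.78, 445.61) c1=(205.95, 474.88) c2=(255.35, 393.97) c3=(156.81, 361.03)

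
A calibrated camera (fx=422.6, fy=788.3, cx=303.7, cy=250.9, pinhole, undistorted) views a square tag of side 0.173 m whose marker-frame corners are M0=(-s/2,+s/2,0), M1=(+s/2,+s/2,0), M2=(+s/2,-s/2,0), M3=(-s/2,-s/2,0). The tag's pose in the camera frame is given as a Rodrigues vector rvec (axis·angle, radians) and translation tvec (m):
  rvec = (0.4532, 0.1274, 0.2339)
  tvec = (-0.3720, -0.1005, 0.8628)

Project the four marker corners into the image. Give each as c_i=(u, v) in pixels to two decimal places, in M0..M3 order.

Intrinsics K: fx=422.6, fy=788.3, cx=303.7, cy=250.9
Marker side s = 0.173 m; corners in marker frame (Z=0):
  M0 = (-0.0865, +0.0865, 0)
  M1 = (+0.0865, +0.0865, 0)
  M2 = (+0.0865, -0.0865, 0)
  M3 = (-0.0865, -0.0865, 0)
rvec = (0.4532, 0.1274, 0.2339), |rvec| = θ = 0.52567 rad = 30.119°
Rodrigues: sinθ=0.50179, 1−cosθ=0.13501; R = I + sinθ·[k]× + (1−cosθ)·[k]×²:
    [+0.96534 -0.19507 +0.17341]
    [+0.25149 +0.87292 -0.41805]
    [-0.06982 +0.44717 +0.89172]
t = (-0.3720, -0.1005, 0.8628) m
M0: Pc = R·M0+t = (-0.47238, -0.04675, +0.90752); u = 422.6·(-0.47238)/0.90752 + 303.7 = 83.7317, v = 788.3·(-0.04675)/0.90752 + 250.9 = 210.2948
M1: Pc = R·M1+t = (-0.30537, -0.00324, +0.89544); u = 422.6·(-0.30537)/0.89544 + 303.7 = 159.5812, v = 788.3·(-0.00324)/0.89544 + 250.9 = 248.0485
M2: Pc = R·M2+t = (-0.27162, -0.15425, +0.81808); u = 422.6·(-0.27162)/0.81808 + 303.7 = 163.3852, v = 788.3·(-0.15425)/0.81808 + 250.9 = 102.2613
M3: Pc = R·M3+t = (-0.43863, -0.19776, +0.83016); u = 422.6·(-0.43863)/0.83016 + 303.7 = 80.4121, v = 788.3·(-0.19776)/0.83016 + 250.9 = 63.1108

c0=(83.73, 210.29) c1=(159.58, 248.05) c2=(163.39, 102.26) c3=(80.41, 63.11)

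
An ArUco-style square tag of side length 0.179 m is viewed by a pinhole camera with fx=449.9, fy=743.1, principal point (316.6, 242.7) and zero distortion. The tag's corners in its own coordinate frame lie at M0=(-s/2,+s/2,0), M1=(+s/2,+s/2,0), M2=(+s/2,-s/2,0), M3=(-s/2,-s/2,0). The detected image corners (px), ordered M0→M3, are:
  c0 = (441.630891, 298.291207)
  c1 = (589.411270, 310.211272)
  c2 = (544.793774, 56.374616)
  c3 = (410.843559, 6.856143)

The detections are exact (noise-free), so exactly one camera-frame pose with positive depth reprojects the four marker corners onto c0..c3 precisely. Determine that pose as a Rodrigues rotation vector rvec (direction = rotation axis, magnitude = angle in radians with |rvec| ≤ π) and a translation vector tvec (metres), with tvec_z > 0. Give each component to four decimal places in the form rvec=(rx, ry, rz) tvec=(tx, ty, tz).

rvec=(-0.3617, -0.3980, -0.0021) tvec=(0.1810, -0.0494, 0.4422)

Intrinsics K: fx=449.9, fy=743.1, cx=316.6, cy=242.7
Marker side s = 0.179 m; corners in marker frame (Z=0):
  M0 = (-0.0895, +0.0895, 0)
  M1 = (+0.0895, +0.0895, 0)
  M2 = (+0.0895, -0.0895, 0)
  M3 = (-0.0895, -0.0895, 0)
Detected image corners:
  c0 = (441.630891, 298.291207) px
  c1 = (589.411270, 310.211272) px
  c2 = (544.793774, 56.374616) px
  c3 = (410.843559, 6.856143) px
Planar DLT: solve 8×8 A·h = b for H (H[2,2]=1):
  H  [+1210.46390 -172.89568 +500.76626]
  H  [+323.03574 +1384.35980 +159.61899]
  H  [+0.85811 -0.77816 +1.00000]
B = K⁻¹H; ‖b₁‖=2.261490, ‖b₂‖=2.261490; λ = 2/(‖b₁‖+‖b₂‖) = 0.442186, sign → tz>0 ⇒ λ=+0.442186
r₁ = λ·B[:,0] = (+0.92269,+0.06830,+0.37944); r₂ = λ·B[:,1] = (+0.07221,+0.93615,-0.34409)
r₃ = r₁×r₂ = (-0.37872,+0.34489,+0.85885); SVD([r₁ r₂ r₃]) → R = UVᵀ:
  R  [+0.92269 +0.07221 -0.37872]
  R  [+0.06830 +0.93615 +0.34489]
  R  [+0.37944 -0.34409 +0.85885]
t = (+0.18101, -0.04944, +0.44219) m
tr R = 2.717694; θ = arccos((tr R − 1)/2) = 0.537782 rad = 30.813°
axis k = ((R−Rᵀ)₃₂, (R−Rᵀ)₁₃, (R−Rᵀ)₂₁) / (2 sinθ) = (-0.672532, -0.740058, -0.003822)
rvec = θ·k = (-0.361676, -0.397990, -0.002055)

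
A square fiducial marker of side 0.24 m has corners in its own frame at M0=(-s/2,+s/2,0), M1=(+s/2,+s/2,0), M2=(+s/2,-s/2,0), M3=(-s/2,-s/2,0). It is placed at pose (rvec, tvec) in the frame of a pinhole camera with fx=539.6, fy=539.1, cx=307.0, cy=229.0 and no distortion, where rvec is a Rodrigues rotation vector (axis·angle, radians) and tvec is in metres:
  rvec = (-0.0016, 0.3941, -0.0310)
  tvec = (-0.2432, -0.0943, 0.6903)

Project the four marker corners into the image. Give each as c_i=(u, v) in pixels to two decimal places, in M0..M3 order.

c0=(49.94, 250.48) c1=(198.91, 247.42) c2=(193.21, 46.91) c3=(45.33, 75.02)

Intrinsics K: fx=539.6, fy=539.1, cx=307.0, cy=229.0
Marker side s = 0.24 m; corners in marker frame (Z=0):
  M0 = (-0.1200, +0.1200, 0)
  M1 = (+0.1200, +0.1200, 0)
  M2 = (+0.1200, -0.1200, 0)
  M3 = (-0.1200, -0.1200, 0)
rvec = (-0.0016, 0.3941, -0.0310), |rvec| = θ = 0.39532 rad = 22.650°
Rodrigues: sinθ=0.38510, 1−cosθ=0.07713; R = I + sinθ·[k]× + (1−cosθ)·[k]×²:
    [+0.92287 +0.02989 +0.38394]
    [-0.03051 +0.99952 -0.00447]
    [-0.38389 -0.00759 +0.92335]
t = (-0.2432, -0.0943, 0.6903) m
M0: Pc = R·M0+t = (-0.35036, +0.02930, +0.73546); u = 539.6·(-0.35036)/0.73546 + 307.0 = 49.9441, v = 539.1·(+0.02930)/0.73546 + 229.0 = 250.4804
M1: Pc = R·M1+t = (-0.12887, +0.02198, +0.64332); u = 539.6·(-0.12887)/0.64332 + 307.0 = 198.9089, v = 539.1·(+0.02198)/0.64332 + 229.0 = 247.4205
M2: Pc = R·M2+t = (-0.13604, -0.21790, +0.64514); u = 539.6·(-0.13604)/0.64514 + 307.0 = 193.2144, v = 539.1·(-0.21790)/0.64514 + 229.0 = 46.9132
M3: Pc = R·M3+t = (-0.35753, -0.21058, +0.73728); u = 539.6·(-0.35753)/0.73728 + 307.0 = 45.3292, v = 539.1·(-0.21058)/0.73728 + 229.0 = 75.0219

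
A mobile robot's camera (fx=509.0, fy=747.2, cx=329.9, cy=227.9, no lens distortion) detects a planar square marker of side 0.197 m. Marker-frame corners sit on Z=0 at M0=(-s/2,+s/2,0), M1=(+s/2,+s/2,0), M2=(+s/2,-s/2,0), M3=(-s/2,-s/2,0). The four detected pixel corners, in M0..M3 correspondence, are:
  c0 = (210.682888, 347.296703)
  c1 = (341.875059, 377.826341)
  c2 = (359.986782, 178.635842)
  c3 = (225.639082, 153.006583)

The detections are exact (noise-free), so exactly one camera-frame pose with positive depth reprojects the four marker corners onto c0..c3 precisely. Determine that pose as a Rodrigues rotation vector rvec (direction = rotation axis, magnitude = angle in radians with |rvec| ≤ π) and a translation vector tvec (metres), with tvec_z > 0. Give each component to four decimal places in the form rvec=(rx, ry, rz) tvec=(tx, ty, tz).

rvec=(0.0691, 0.1093, 0.1327) tvec=(-0.0671, 0.0366, 0.7372)

Intrinsics K: fx=509.0, fy=747.2, cx=329.9, cy=227.9
Marker side s = 0.197 m; corners in marker frame (Z=0):
  M0 = (-0.0985, +0.0985, 0)
  M1 = (+0.0985, +0.0985, 0)
  M2 = (+0.0985, -0.0985, 0)
  M3 = (-0.0985, -0.0985, 0)
Detected image corners:
  c0 = (210.682888, 347.296703) px
  c1 = (341.875059, 377.826341) px
  c2 = (359.986782, 178.635842) px
  c3 = (225.639082, 153.006583) px
Planar DLT: solve 8×8 A·h = b for H (H[2,2]=1):
  H  [+633.71526 -54.49005 +283.53908]
  H  [+105.37201 +1025.73830 +264.99484]
  H  [-0.14115 +0.10307 +1.00000]
B = K⁻¹H; ‖b₁‖=1.356481, ‖b₂‖=1.356481; λ = 2/(‖b₁‖+‖b₂‖) = 0.737201, sign → tz>0 ⇒ λ=+0.737201
r₁ = λ·B[:,0] = (+0.98527,+0.13570,-0.10405); r₂ = λ·B[:,1] = (-0.12817,+0.98884,+0.07598)
r₃ = r₁×r₂ = (+0.11320,-0.06153,+0.99167); SVD([r₁ r₂ r₃]) → R = UVᵀ:
  R  [+0.98527 -0.12817 +0.11320]
  R  [+0.13570 +0.98884 -0.06153]
  R  [-0.10405 +0.07598 +0.99167]
t = (-0.06715, +0.03660, +0.73720) m
tr R = 2.965774; θ = arccos((tr R − 1)/2) = 0.185267 rad = 10.615°
axis k = ((R−Rᵀ)₃₂, (R−Rᵀ)₁₃, (R−Rᵀ)₂₁) / (2 sinθ) = (+0.373236, +0.589696, +0.716208)
rvec = θ·k = (+0.069149, +0.109251, +0.132690)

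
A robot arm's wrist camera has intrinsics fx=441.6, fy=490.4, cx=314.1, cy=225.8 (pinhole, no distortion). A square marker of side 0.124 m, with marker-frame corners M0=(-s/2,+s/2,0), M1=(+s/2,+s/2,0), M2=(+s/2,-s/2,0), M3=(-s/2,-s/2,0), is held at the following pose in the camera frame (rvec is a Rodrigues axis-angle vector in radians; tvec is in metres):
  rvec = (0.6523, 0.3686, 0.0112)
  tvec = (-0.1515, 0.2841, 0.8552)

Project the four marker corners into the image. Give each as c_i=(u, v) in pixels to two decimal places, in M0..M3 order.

Intrinsics K: fx=441.6, fy=490.4, cx=314.1, cy=225.8
Marker side s = 0.124 m; corners in marker frame (Z=0):
  M0 = (-0.0620, +0.0620, 0)
  M1 = (+0.0620, +0.0620, 0)
  M2 = (+0.0620, -0.0620, 0)
  M3 = (-0.0620, -0.0620, 0)
rvec = (0.6523, 0.3686, 0.0112), |rvec| = θ = 0.74932 rad = 42.933°
Rodrigues: sinθ=0.68114, 1−cosθ=0.26785; R = I + sinθ·[k]× + (1−cosθ)·[k]×²:
    [+0.93513 +0.10452 +0.33855]
    [+0.12488 +0.79696 -0.59098]
    [-0.33158 +0.59492 +0.73221]
t = (-0.1515, 0.2841, 0.8552) m
M0: Pc = R·M0+t = (-0.20300, +0.32577, +0.91264); u = 441.6·(-0.20300)/0.91264 + 314.1 = 215.8755, v = 490.4·(+0.32577)/0.91264 + 225.8 = 400.8490
M1: Pc = R·M1+t = (-0.08704, +0.34125, +0.87153); u = 441.6·(-0.08704)/0.87153 + 314.1 = 269.9961, v = 490.4·(+0.34125)/0.87153 + 225.8 = 417.8205
M2: Pc = R·M2+t = (-0.10000, +0.24243, +0.79776); u = 441.6·(-0.10000)/0.79776 + 314.1 = 258.7436, v = 490.4·(+0.24243)/0.79776 + 225.8 = 374.8279
M3: Pc = R·M3+t = (-0.21596, +0.22695, +0.83887); u = 441.6·(-0.21596)/0.83887 + 314.1 = 200.4153, v = 490.4·(+0.22695)/0.83887 + 225.8 = 358.4712

c0=(215.88, 400.85) c1=(270.00, 417.82) c2=(258.74, 374.83) c3=(200.42, 358.47)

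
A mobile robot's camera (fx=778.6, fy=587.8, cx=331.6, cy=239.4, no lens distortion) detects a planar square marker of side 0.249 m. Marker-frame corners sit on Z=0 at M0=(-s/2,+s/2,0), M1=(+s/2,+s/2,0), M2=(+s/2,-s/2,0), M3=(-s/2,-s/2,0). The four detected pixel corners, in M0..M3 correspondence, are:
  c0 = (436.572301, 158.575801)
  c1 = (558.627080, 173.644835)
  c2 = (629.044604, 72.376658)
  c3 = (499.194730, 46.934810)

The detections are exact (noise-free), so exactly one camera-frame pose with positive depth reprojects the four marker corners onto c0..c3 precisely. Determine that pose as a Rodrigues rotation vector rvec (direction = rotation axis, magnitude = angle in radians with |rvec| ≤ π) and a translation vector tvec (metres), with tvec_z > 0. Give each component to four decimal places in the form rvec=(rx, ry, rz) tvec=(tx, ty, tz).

Intrinsics K: fx=778.6, fy=587.8, cx=331.6, cy=239.4
Marker side s = 0.249 m; corners in marker frame (Z=0):
  M0 = (-0.1245, +0.1245, 0)
  M1 = (+0.1245, +0.1245, 0)
  M2 = (+0.1245, -0.1245, 0)
  M3 = (-0.1245, -0.1245, 0)
Detected image corners:
  c0 = (436.572301, 158.575801) px
  c1 = (558.627080, 173.644835) px
  c2 = (629.044604, 72.376658) px
  c3 = (499.194730, 46.934810) px
Planar DLT: solve 8×8 A·h = b for H (H[2,2]=1):
  H  [+670.98046 -48.16562 +531.59785]
  H  [+115.56323 +473.41226 +116.01840]
  H  [+0.31261 +0.41365 +1.00000]
B = K⁻¹H; ‖b₁‖=0.795890, ‖b₂‖=0.795890; λ = 2/(‖b₁‖+‖b₂‖) = 1.256455, sign → tz>0 ⇒ λ=+1.256455
r₁ = λ·B[:,0] = (+0.91550,+0.08705,+0.39278); r₂ = λ·B[:,1] = (-0.29908,+0.80027,+0.51974)
r₃ = r₁×r₂ = (-0.26909,-0.59329,+0.75868); SVD([r₁ r₂ r₃]) → R = UVᵀ:
  R  [+0.91550 -0.29908 -0.26909]
  R  [+0.08705 +0.80027 -0.59329]
  R  [+0.39278 +0.51974 +0.75868]
t = (+0.32274, -0.26373, +1.25645) m
tr R = 2.474445; θ = arccos((tr R − 1)/2) = 0.741846 rad = 42.505°
axis k = ((R−Rᵀ)₃₂, (R−Rᵀ)₁₃, (R−Rᵀ)₂₁) / (2 sinθ) = (+0.823675, -0.489806, +0.285745)
rvec = θ·k = (+0.611039, -0.363360, +0.211979)

rvec=(0.6110, -0.3634, 0.2120) tvec=(0.3227, -0.2637, 1.2565)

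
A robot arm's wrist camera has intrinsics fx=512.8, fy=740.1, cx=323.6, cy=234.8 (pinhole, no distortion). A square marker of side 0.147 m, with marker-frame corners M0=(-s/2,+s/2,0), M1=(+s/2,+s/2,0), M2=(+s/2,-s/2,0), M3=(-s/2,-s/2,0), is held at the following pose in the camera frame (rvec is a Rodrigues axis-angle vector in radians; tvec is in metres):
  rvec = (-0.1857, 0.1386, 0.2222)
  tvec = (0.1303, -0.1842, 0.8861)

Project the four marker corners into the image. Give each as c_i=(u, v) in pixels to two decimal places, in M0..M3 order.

Intrinsics K: fx=512.8, fy=740.1, cx=323.6, cy=234.8
Marker side s = 0.147 m; corners in marker frame (Z=0):
  M0 = (-0.0735, +0.0735, 0)
  M1 = (+0.0735, +0.0735, 0)
  M2 = (+0.0735, -0.0735, 0)
  M3 = (-0.0735, -0.0735, 0)
rvec = (-0.1857, 0.1386, 0.2222), |rvec| = θ = 0.32104 rad = 18.394°
Rodrigues: sinθ=0.31555, 1−cosθ=0.05109; R = I + sinθ·[k]× + (1−cosθ)·[k]×²:
    [+0.96600 -0.23116 +0.11578]
    [+0.20564 +0.95843 +0.19779]
    [-0.15669 -0.16726 +0.97338]
t = (0.1303, -0.1842, 0.8861) m
M0: Pc = R·M0+t = (+0.04231, -0.12887, +0.88532); u = 512.8·(+0.04231)/0.88532 + 323.6 = 348.1061, v = 740.1·(-0.12887)/0.88532 + 234.8 = 127.0689
M1: Pc = R·M1+t = (+0.18431, -0.09864, +0.86229); u = 512.8·(+0.18431)/0.86229 + 323.6 = 433.2088, v = 740.1·(-0.09864)/0.86229 + 234.8 = 150.1372
M2: Pc = R·M2+t = (+0.21829, -0.23953, +0.88688); u = 512.8·(+0.21829)/0.88688 + 323.6 = 449.8180, v = 740.1·(-0.23953)/0.88688 + 234.8 = 34.9121
M3: Pc = R·M3+t = (+0.07629, -0.26976, +0.90991); u = 512.8·(+0.07629)/0.90991 + 323.6 = 366.5945, v = 740.1·(-0.26976)/0.90991 + 234.8 = 15.3838

c0=(348.11, 127.07) c1=(433.21, 150.14) c2=(449.82, 34.91) c3=(366.59, 15.38)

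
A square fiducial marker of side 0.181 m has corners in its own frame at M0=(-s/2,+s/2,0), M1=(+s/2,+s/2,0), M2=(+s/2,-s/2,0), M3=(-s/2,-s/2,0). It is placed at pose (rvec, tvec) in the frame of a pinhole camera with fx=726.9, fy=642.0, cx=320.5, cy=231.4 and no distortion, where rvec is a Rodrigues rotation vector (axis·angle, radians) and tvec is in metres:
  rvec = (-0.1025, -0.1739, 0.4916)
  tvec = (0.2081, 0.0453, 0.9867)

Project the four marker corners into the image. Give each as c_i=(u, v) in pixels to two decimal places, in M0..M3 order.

Intrinsics K: fx=726.9, fy=642.0, cx=320.5, cy=231.4
Marker side s = 0.181 m; corners in marker frame (Z=0):
  M0 = (-0.0905, +0.0905, 0)
  M1 = (+0.0905, +0.0905, 0)
  M2 = (+0.0905, -0.0905, 0)
  M3 = (-0.0905, -0.0905, 0)
rvec = (-0.1025, -0.1739, 0.4916), |rvec| = θ = 0.53143 rad = 30.449°
Rodrigues: sinθ=0.50677, 1−cosθ=0.13792; R = I + sinθ·[k]× + (1−cosθ)·[k]×²:
    [+0.86721 -0.46008 -0.19044]
    [+0.47749 +0.87685 +0.05599]
    [+0.14122 -0.13949 +0.98010]
t = (0.2081, 0.0453, 0.9867) m
M0: Pc = R·M0+t = (+0.08798, +0.08144, +0.96130); u = 726.9·(+0.08798)/0.96130 + 320.5 = 387.0275, v = 642.0·(+0.08144)/0.96130 + 231.4 = 285.7911
M1: Pc = R·M1+t = (+0.24495, +0.16787, +0.98686); u = 726.9·(+0.24495)/0.98686 + 320.5 = 500.9223, v = 642.0·(+0.16787)/0.98686 + 231.4 = 340.6065
M2: Pc = R·M2+t = (+0.32822, +0.00916, +1.01210); u = 726.9·(+0.32822)/1.01210 + 320.5 = 556.2298, v = 642.0·(+0.00916)/1.01210 + 231.4 = 237.2090
M3: Pc = R·M3+t = (+0.17125, -0.07727, +0.98654); u = 726.9·(+0.17125)/0.98654 + 320.5 = 446.6828, v = 642.0·(-0.07727)/0.98654 + 231.4 = 181.1174

c0=(387.03, 285.79) c1=(500.92, 340.61) c2=(556.23, 237.21) c3=(446.68, 181.12)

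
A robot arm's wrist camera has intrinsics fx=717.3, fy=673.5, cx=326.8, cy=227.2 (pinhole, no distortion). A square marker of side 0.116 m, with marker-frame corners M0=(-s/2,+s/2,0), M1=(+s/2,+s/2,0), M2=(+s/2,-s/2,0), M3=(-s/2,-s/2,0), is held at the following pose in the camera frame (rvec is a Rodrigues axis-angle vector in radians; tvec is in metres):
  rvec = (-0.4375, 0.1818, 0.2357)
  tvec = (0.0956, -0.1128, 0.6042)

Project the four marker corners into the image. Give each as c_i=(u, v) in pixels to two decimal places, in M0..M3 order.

c0=(356.76, 144.93) c1=(498.22, 166.74) c2=(521.11, 59.41) c3=(388.88, 43.52)

Intrinsics K: fx=717.3, fy=673.5, cx=326.8, cy=227.2
Marker side s = 0.116 m; corners in marker frame (Z=0):
  M0 = (-0.0580, +0.0580, 0)
  M1 = (+0.0580, +0.0580, 0)
  M2 = (+0.0580, -0.0580, 0)
  M3 = (-0.0580, -0.0580, 0)
rvec = (-0.4375, 0.1818, 0.2357), |rvec| = θ = 0.52916 rad = 30.319°
Rodrigues: sinθ=0.50481, 1−cosθ=0.13677; R = I + sinθ·[k]× + (1−cosθ)·[k]×²:
    [+0.95672 -0.26370 +0.12307]
    [+0.18600 +0.87937 +0.43830]
    [-0.22380 -0.39644 +0.89037]
t = (0.0956, -0.1128, 0.6042) m
M0: Pc = R·M0+t = (+0.02482, -0.07258, +0.59419); u = 717.3·(+0.02482)/0.59419 + 326.8 = 356.7571, v = 673.5·(-0.07258)/0.59419 + 227.2 = 144.9268
M1: Pc = R·M1+t = (+0.13580, -0.05101, +0.56823); u = 717.3·(+0.13580)/0.56823 + 326.8 = 498.2208, v = 673.5·(-0.05101)/0.56823 + 227.2 = 166.7418
M2: Pc = R·M2+t = (+0.16638, -0.15302, +0.61421); u = 717.3·(+0.16638)/0.61421 + 326.8 = 521.1099, v = 673.5·(-0.15302)/0.61421 + 227.2 = 59.4146
M3: Pc = R·M3+t = (+0.05540, -0.17459, +0.64017); u = 717.3·(+0.05540)/0.64017 + 326.8 = 388.8799, v = 673.5·(-0.17459)/0.64017 + 227.2 = 43.5192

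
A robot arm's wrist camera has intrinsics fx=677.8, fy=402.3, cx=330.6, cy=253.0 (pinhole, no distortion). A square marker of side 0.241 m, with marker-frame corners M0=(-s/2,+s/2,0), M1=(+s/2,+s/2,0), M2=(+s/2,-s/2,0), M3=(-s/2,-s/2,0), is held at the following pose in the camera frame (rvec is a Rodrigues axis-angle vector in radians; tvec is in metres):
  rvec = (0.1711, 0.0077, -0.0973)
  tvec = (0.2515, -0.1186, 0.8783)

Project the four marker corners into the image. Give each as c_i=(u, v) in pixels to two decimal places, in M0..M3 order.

c0=(438.44, 257.98) c1=(620.18, 247.62) c2=(615.44, 136.28) c3=(425.08, 147.63)

Intrinsics K: fx=677.8, fy=402.3, cx=330.6, cy=253.0
Marker side s = 0.241 m; corners in marker frame (Z=0):
  M0 = (-0.1205, +0.1205, 0)
  M1 = (+0.1205, +0.1205, 0)
  M2 = (+0.1205, -0.1205, 0)
  M3 = (-0.1205, -0.1205, 0)
rvec = (0.1711, 0.0077, -0.0973), |rvec| = θ = 0.19698 rad = 11.286°
Rodrigues: sinθ=0.19571, 1−cosθ=0.01934; R = I + sinθ·[k]× + (1−cosθ)·[k]×²:
    [+0.99525 +0.09733 -0.00065]
    [-0.09602 +0.98069 -0.17037]
    [-0.01595 +0.16962 +0.98538]
t = (0.2515, -0.1186, 0.8783) m
M0: Pc = R·M0+t = (+0.14330, +0.01114, +0.90066); u = 677.8·(+0.14330)/0.90066 + 330.6 = 438.4418, v = 402.3·(+0.01114)/0.90066 + 253.0 = 257.9773
M1: Pc = R·M1+t = (+0.38316, -0.01200, +0.89682); u = 677.8·(+0.38316)/0.89682 + 330.6 = 620.1829, v = 402.3·(-0.01200)/0.89682 + 253.0 = 247.6185
M2: Pc = R·M2+t = (+0.35970, -0.24834, +0.85594); u = 677.8·(+0.35970)/0.85594 + 330.6 = 615.4387, v = 402.3·(-0.24834)/0.85594 + 253.0 = 136.2762
M3: Pc = R·M3+t = (+0.11984, -0.22520, +0.85978); u = 677.8·(+0.11984)/0.85978 + 330.6 = 425.0777, v = 402.3·(-0.22520)/0.85978 + 253.0 = 147.6252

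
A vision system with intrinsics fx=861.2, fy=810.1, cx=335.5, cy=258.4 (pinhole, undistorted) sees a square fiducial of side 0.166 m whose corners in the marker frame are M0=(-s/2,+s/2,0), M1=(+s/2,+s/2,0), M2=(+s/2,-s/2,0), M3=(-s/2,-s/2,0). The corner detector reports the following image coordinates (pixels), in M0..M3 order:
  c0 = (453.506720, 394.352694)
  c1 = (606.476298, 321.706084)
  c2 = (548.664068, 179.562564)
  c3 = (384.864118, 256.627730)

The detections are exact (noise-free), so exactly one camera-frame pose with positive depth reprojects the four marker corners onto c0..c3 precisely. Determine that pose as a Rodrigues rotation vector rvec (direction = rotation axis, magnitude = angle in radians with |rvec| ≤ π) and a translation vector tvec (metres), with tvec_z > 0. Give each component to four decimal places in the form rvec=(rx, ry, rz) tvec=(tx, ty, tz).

rvec=(0.3190, -0.0958, -0.4558) tvec=(0.1533, 0.0317, 0.8048)

Intrinsics K: fx=861.2, fy=810.1, cx=335.5, cy=258.4
Marker side s = 0.166 m; corners in marker frame (Z=0):
  M0 = (-0.0830, +0.0830, 0)
  M1 = (+0.0830, +0.0830, 0)
  M2 = (+0.0830, -0.0830, 0)
  M3 = (-0.0830, -0.0830, 0)
Detected image corners:
  c0 = (453.506720, 394.352694) px
  c1 = (606.476298, 321.706084) px
  c2 = (548.664068, 179.562564) px
  c3 = (384.864118, 256.627730) px
Planar DLT: solve 8×8 A·h = b for H (H[2,2]=1):
  H  [+965.41401 +581.17576 +499.59590]
  H  [-443.34086 +958.80992 +290.31972]
  H  [+0.02484 +0.40201 +1.00000]
B = K⁻¹H; ‖b₁‖=1.242544, ‖b₂‖=1.242544; λ = 2/(‖b₁‖+‖b₂‖) = 0.804800, sign → tz>0 ⇒ λ=+0.804800
r₁ = λ·B[:,0] = (+0.89440,-0.44682,+0.01999); r₂ = λ·B[:,1] = (+0.41707,+0.84934,+0.32354)
r₃ = r₁×r₂ = (-0.16154,-0.28104,+0.94600); SVD([r₁ r₂ r₃]) → R = UVᵀ:
  R  [+0.89440 +0.41707 -0.16154]
  R  [-0.44682 +0.84934 -0.28104]
  R  [+0.01999 +0.32354 +0.94600]
t = (+0.15335, +0.03171, +0.80480) m
tr R = 2.689742; θ = arccos((tr R − 1)/2) = 0.564472 rad = 32.342°
axis k = ((R−Rᵀ)₃₂, (R−Rᵀ)₁₃, (R−Rᵀ)₂₁) / (2 sinθ) = (+0.565060, -0.169661, -0.807417)
rvec = θ·k = (+0.318961, -0.095769, -0.455765)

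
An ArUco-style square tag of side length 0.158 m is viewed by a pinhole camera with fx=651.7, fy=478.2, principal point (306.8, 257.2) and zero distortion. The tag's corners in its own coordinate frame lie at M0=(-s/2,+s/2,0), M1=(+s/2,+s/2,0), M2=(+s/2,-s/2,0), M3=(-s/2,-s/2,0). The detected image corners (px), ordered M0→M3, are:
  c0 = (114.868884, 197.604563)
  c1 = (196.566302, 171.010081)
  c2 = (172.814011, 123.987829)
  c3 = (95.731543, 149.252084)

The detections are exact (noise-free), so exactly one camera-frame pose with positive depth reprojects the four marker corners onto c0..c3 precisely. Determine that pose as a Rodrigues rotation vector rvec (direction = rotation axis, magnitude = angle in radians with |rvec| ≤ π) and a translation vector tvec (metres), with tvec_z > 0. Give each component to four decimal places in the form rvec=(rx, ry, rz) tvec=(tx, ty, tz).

Intrinsics K: fx=651.7, fy=478.2, cx=306.8, cy=257.2
Marker side s = 0.158 m; corners in marker frame (Z=0):
  M0 = (-0.0790, +0.0790, 0)
  M1 = (+0.0790, +0.0790, 0)
  M2 = (+0.0790, -0.0790, 0)
  M3 = (-0.0790, -0.0790, 0)
Detected image corners:
  c0 = (114.868884, 197.604563) px
  c1 = (196.566302, 171.010081) px
  c2 = (172.814011, 123.987829) px
  c3 = (95.731543, 149.252084) px
Planar DLT: solve 8×8 A·h = b for H (H[2,2]=1):
  H  [+499.07908 +83.16000 +144.62397]
  H  [-167.27717 +243.67711 +159.80203]
  H  [-0.02049 -0.36238 +1.00000]
B = K⁻¹H; ‖b₁‖=0.846480, ‖b₂‖=0.846480; λ = 2/(‖b₁‖+‖b₂‖) = 1.181363, sign → tz>0 ⇒ λ=+1.181363
r₁ = λ·B[:,0] = (+0.91610,-0.40023,-0.02421); r₂ = λ·B[:,1] = (+0.35228,+0.83224,-0.42810)
r₃ = r₁×r₂ = (+0.19148,+0.38365,+0.90341); SVD([r₁ r₂ r₃]) → R = UVᵀ:
  R  [+0.91610 +0.35228 +0.19148]
  R  [-0.40023 +0.83224 +0.38365]
  R  [-0.02421 -0.42810 +0.90341]
t = (-0.29398, -0.24062, +1.18136) m
tr R = 2.651745; θ = arccos((tr R − 1)/2) = 0.599048 rad = 34.323°
axis k = ((R−Rᵀ)₃₂, (R−Rᵀ)₁₃, (R−Rᵀ)₂₁) / (2 sinθ) = (-0.719822, +0.191261, -0.667290)
rvec = θ·k = (-0.431208, +0.114574, -0.399739)

rvec=(-0.4312, 0.1146, -0.3997) tvec=(-0.2940, -0.2406, 1.1814)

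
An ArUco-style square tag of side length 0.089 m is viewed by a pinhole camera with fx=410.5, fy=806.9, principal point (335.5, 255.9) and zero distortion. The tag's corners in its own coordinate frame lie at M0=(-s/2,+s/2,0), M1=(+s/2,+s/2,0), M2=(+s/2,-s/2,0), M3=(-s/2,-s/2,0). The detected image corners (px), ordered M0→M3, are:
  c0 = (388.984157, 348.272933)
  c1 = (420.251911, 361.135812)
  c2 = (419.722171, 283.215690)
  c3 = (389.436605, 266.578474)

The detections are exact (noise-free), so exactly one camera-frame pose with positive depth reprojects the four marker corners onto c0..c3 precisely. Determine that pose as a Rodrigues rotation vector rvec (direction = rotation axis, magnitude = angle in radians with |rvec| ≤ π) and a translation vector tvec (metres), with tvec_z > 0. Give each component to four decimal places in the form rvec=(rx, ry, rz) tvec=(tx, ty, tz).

Intrinsics K: fx=410.5, fy=806.9, cx=335.5, cy=255.9
Marker side s = 0.089 m; corners in marker frame (Z=0):
  M0 = (-0.0445, +0.0445, 0)
  M1 = (+0.0445, +0.0445, 0)
  M2 = (+0.0445, -0.0445, 0)
  M3 = (-0.0445, -0.0445, 0)
Detected image corners:
  c0 = (388.984157, 348.272933) px
  c1 = (420.251911, 361.135812) px
  c2 = (419.722171, 283.215690) px
  c3 = (389.436605, 266.578474) px
Planar DLT: solve 8×8 A·h = b for H (H[2,2]=1):
  H  [+587.58397 -144.80273 +405.00776]
  H  [+354.25619 +783.03027 +314.35885]
  H  [+0.59779 -0.35933 +1.00000]
B = K⁻¹H; ‖b₁‖=1.143886, ‖b₂‖=1.143886; λ = 2/(‖b₁‖+‖b₂‖) = 0.874213, sign → tz>0 ⇒ λ=+0.874213
r₁ = λ·B[:,0] = (+0.82422,+0.21807,+0.52260); r₂ = λ·B[:,1] = (-0.05164,+0.94797,-0.31413)
r₃ = r₁×r₂ = (-0.56391,+0.23192,+0.79260); SVD([r₁ r₂ r₃]) → R = UVᵀ:
  R  [+0.82422 -0.05164 -0.56391]
  R  [+0.21807 +0.94797 +0.23192]
  R  [+0.52260 -0.31413 +0.79260]
t = (+0.14803, +0.06334, +0.87421) m
tr R = 2.564790; θ = arccos((tr R − 1)/2) = 0.672294 rad = 38.520°
axis k = ((R−Rᵀ)₃₂, (R−Rᵀ)₁₃, (R−Rᵀ)₂₁) / (2 sinθ) = (-0.438398, -0.872306, +0.216537)
rvec = θ·k = (-0.294733, -0.586446, +0.145577)

rvec=(-0.2947, -0.5864, 0.1456) tvec=(0.1480, 0.0633, 0.8742)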